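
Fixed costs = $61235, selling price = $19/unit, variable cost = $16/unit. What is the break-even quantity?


Formula: BEQ = Fixed Costs / (Price - Variable Cost)
Contribution margin = $19 - $16 = $3/unit
BEQ = ceil($61235 / $3/unit) = ceil(20411.67) = 20412 units

20412 units


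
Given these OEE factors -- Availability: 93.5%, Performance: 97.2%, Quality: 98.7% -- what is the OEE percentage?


Formula: OEE = Availability * Performance * Quality / 10000
A * P = 93.5% * 97.2% / 100 = 90.88%
OEE = 90.88% * 98.7% / 100 = 89.7%

89.7%


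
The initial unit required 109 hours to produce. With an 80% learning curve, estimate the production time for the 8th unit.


Formula: T_n = T_1 * (learning_rate)^(log2(n)) where learning_rate = rate/100
Doublings = log2(8) = 3
T_n = 109 * 0.8^3
T_n = 109 * 0.512 = 55.8 hours

55.8 hours


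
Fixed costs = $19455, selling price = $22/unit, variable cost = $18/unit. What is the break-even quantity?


Formula: BEQ = Fixed Costs / (Price - Variable Cost)
Contribution margin = $22 - $18 = $4/unit
BEQ = ceil($19455 / $4/unit) = ceil(4863.75) = 4864 units

4864 units


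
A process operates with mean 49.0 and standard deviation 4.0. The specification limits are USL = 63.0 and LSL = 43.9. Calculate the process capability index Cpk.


Cpu = (63.0 - 49.0) / (3 * 4.0) = 1.17
Cpl = (49.0 - 43.9) / (3 * 4.0) = 0.43
Cpk = min(1.17, 0.43) = 0.43

0.43


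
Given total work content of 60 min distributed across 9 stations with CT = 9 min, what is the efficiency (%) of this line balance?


Formula: Efficiency = Sum of Task Times / (N_stations * CT) * 100
Total station capacity = 9 stations * 9 min = 81 min
Efficiency = 60 / 81 * 100 = 74.1%

74.1%


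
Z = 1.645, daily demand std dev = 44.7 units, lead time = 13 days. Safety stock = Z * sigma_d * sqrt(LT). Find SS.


Formula: SS = z * sigma_d * sqrt(LT)
sqrt(LT) = sqrt(13) = 3.6056
SS = 1.645 * 44.7 * 3.6056
SS = 265.1 units

265.1 units


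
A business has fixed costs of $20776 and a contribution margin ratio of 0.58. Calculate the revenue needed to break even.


Formula: BER = Fixed Costs / Contribution Margin Ratio
BER = $20776 / 0.58
BER = $35820.69 (to the nearest cent)

$35820.69


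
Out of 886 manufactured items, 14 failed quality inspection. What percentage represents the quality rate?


Formula: Quality Rate = Good Pieces / Total Pieces * 100
Good pieces = 886 - 14 = 872
QR = 872 / 886 * 100 = 98.4%

98.4%


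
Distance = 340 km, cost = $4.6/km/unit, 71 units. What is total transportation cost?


TC = dist * cost * units = 340 * 4.6 * 71 = $111044.00

$111044.00


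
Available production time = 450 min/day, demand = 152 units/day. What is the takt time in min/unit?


Formula: Takt Time = Available Production Time / Customer Demand
Takt = 450 min/day / 152 units/day
Takt = 2.96 min/unit

2.96 min/unit


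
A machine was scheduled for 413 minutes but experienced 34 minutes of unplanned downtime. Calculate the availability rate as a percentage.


Formula: Availability = (Planned Time - Downtime) / Planned Time * 100
Uptime = 413 - 34 = 379 min
Availability = 379 / 413 * 100 = 91.8%

91.8%


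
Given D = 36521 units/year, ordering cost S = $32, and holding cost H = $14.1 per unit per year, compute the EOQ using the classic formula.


Formula: EOQ = sqrt(2 * D * S / H)
Numerator: 2 * 36521 * 32 = 2337344
2DS/H = 2337344 / 14.1 = 165769.1
EOQ = sqrt(165769.1) = 407.1 units

407.1 units


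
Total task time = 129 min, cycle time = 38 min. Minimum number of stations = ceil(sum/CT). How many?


Formula: N_min = ceil(Sum of Task Times / Cycle Time)
N_min = ceil(129 min / 38 min) = ceil(3.3947)
N_min = 4 stations

4


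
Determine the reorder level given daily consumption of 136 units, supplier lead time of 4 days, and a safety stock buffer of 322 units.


Formula: ROP = (Daily Demand * Lead Time) + Safety Stock
Demand during lead time = 136 * 4 = 544 units
ROP = 544 + 322 = 866 units

866 units


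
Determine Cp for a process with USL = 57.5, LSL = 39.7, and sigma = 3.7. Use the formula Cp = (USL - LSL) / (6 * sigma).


Cp = (57.5 - 39.7) / (6 * 3.7)

0.8


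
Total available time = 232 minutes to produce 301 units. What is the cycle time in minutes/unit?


Formula: CT = Available Time / Number of Units
CT = 232 min / 301 units
CT = 0.77 min/unit

0.77 min/unit


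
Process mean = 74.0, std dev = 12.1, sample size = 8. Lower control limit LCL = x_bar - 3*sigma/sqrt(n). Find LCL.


LCL = 74.0 - 3 * 12.1 / sqrt(8)

61.17


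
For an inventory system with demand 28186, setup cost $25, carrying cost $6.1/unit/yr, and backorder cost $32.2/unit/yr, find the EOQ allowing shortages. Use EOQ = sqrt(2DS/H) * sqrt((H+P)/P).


Formula: EOQ* = sqrt(2DS/H) * sqrt((H+P)/P)
Base EOQ = sqrt(2*28186*25/6.1) = 480.66 units
Correction = sqrt((6.1+32.2)/32.2) = 1.09061
EOQ* = 480.66 * 1.09061 = 524.2 units

524.2 units


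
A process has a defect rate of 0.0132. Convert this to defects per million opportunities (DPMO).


DPMO = defect_rate * 1000000 = 0.0132 * 1000000

13200


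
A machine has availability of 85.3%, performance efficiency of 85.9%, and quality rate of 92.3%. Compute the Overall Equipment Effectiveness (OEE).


Formula: OEE = Availability * Performance * Quality / 10000
A * P = 85.3% * 85.9% / 100 = 73.27%
OEE = 73.27% * 92.3% / 100 = 67.6%

67.6%


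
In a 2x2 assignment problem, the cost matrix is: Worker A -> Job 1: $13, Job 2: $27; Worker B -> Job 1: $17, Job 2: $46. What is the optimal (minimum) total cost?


Option 1: A->1 + B->2 = $13 + $46 = $59
Option 2: A->2 + B->1 = $27 + $17 = $44
Min cost = min($59, $44) = $44

$44


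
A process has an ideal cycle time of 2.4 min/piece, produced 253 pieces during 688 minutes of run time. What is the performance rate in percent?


Formula: Performance = (Ideal CT * Total Count) / Run Time * 100
Ideal output time = 2.4 * 253 = 607.2 min
Performance = 607.2 / 688 * 100 = 88.3%

88.3%


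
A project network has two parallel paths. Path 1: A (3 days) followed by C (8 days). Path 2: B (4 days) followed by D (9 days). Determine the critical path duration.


Path 1 = 3 + 8 = 11 days
Path 2 = 4 + 9 = 13 days
Duration = max(11, 13) = 13 days

13 days


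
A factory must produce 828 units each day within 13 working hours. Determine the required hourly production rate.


Formula: Production Rate = Daily Demand / Available Hours
Rate = 828 units/day / 13 hours/day
Rate = 63.7 units/hour

63.7 units/hour


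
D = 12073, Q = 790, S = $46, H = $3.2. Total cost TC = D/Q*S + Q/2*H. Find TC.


TC = 12073/790 * 46 + 790/2 * 3.2

$1966.98


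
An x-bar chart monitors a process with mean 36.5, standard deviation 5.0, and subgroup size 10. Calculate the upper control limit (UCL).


UCL = 36.5 + 3 * 5.0 / sqrt(10)

41.24


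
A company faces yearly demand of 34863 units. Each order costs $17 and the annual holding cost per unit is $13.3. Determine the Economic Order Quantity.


Formula: EOQ = sqrt(2 * D * S / H)
Numerator: 2 * 34863 * 17 = 1185342
2DS/H = 1185342 / 13.3 = 89123.5
EOQ = sqrt(89123.5) = 298.5 units

298.5 units


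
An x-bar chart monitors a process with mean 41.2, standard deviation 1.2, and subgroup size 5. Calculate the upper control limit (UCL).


UCL = 41.2 + 3 * 1.2 / sqrt(5)

42.81


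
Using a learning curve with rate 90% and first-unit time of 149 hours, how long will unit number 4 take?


Formula: T_n = T_1 * (learning_rate)^(log2(n)) where learning_rate = rate/100
Doublings = log2(4) = 2
T_n = 149 * 0.9^2
T_n = 149 * 0.81 = 120.7 hours

120.7 hours


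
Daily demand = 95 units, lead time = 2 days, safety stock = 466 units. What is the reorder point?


Formula: ROP = (Daily Demand * Lead Time) + Safety Stock
Demand during lead time = 95 * 2 = 190 units
ROP = 190 + 466 = 656 units

656 units


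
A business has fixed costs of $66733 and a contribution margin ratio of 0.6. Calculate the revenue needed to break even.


Formula: BER = Fixed Costs / Contribution Margin Ratio
BER = $66733 / 0.6
BER = $111221.67 (to the nearest cent)

$111221.67


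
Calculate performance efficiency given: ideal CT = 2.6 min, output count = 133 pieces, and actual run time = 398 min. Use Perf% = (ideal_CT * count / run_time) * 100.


Formula: Performance = (Ideal CT * Total Count) / Run Time * 100
Ideal output time = 2.6 * 133 = 345.8 min
Performance = 345.8 / 398 * 100 = 86.9%

86.9%


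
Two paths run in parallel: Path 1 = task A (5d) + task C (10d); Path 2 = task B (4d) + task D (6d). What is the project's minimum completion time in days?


Path 1 = 5 + 10 = 15 days
Path 2 = 4 + 6 = 10 days
Duration = max(15, 10) = 15 days

15 days


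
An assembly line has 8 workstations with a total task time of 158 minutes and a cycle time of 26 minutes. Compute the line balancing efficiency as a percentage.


Formula: Efficiency = Sum of Task Times / (N_stations * CT) * 100
Total station capacity = 8 stations * 26 min = 208 min
Efficiency = 158 / 208 * 100 = 76.0%

76.0%


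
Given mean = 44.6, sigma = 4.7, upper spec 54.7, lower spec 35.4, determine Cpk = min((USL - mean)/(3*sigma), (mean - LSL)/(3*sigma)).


Cpu = (54.7 - 44.6) / (3 * 4.7) = 0.72
Cpl = (44.6 - 35.4) / (3 * 4.7) = 0.65
Cpk = min(0.72, 0.65) = 0.65

0.65


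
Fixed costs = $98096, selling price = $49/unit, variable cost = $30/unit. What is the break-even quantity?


Formula: BEQ = Fixed Costs / (Price - Variable Cost)
Contribution margin = $49 - $30 = $19/unit
BEQ = ceil($98096 / $19/unit) = ceil(5162.95) = 5163 units

5163 units


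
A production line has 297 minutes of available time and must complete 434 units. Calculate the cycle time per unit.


Formula: CT = Available Time / Number of Units
CT = 297 min / 434 units
CT = 0.68 min/unit

0.68 min/unit


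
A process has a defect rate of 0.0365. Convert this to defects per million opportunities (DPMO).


DPMO = defect_rate * 1000000 = 0.0365 * 1000000

36500


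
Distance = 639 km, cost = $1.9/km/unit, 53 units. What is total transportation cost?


TC = dist * cost * units = 639 * 1.9 * 53 = $64347.30

$64347.30


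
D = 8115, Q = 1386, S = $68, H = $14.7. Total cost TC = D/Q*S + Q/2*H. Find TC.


TC = 8115/1386 * 68 + 1386/2 * 14.7

$10585.24


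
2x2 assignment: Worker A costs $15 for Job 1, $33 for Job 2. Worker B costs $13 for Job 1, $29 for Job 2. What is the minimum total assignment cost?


Option 1: A->1 + B->2 = $15 + $29 = $44
Option 2: A->2 + B->1 = $33 + $13 = $46
Min cost = min($44, $46) = $44

$44


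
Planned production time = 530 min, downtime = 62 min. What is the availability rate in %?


Formula: Availability = (Planned Time - Downtime) / Planned Time * 100
Uptime = 530 - 62 = 468 min
Availability = 468 / 530 * 100 = 88.3%

88.3%


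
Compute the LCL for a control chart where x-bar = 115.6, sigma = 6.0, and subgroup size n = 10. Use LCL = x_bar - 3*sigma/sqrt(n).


LCL = 115.6 - 3 * 6.0 / sqrt(10)

109.91


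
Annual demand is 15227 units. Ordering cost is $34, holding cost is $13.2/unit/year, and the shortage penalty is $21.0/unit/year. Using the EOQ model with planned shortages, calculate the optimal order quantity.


Formula: EOQ* = sqrt(2DS/H) * sqrt((H+P)/P)
Base EOQ = sqrt(2*15227*34/13.2) = 280.08 units
Correction = sqrt((13.2+21.0)/21.0) = 1.27615
EOQ* = 280.08 * 1.27615 = 357.4 units

357.4 units


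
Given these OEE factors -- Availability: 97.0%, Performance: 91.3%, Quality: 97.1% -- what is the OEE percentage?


Formula: OEE = Availability * Performance * Quality / 10000
A * P = 97.0% * 91.3% / 100 = 88.56%
OEE = 88.56% * 97.1% / 100 = 86.0%

86.0%


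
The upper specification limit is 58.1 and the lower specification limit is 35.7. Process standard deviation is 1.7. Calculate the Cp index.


Cp = (58.1 - 35.7) / (6 * 1.7)

2.2


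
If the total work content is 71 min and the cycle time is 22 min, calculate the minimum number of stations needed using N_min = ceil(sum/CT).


Formula: N_min = ceil(Sum of Task Times / Cycle Time)
N_min = ceil(71 min / 22 min) = ceil(3.2273)
N_min = 4 stations

4


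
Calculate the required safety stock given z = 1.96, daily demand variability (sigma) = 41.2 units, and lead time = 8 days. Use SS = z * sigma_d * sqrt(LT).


Formula: SS = z * sigma_d * sqrt(LT)
sqrt(LT) = sqrt(8) = 2.8284
SS = 1.96 * 41.2 * 2.8284
SS = 228.4 units

228.4 units


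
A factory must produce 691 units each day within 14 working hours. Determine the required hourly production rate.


Formula: Production Rate = Daily Demand / Available Hours
Rate = 691 units/day / 14 hours/day
Rate = 49.4 units/hour

49.4 units/hour


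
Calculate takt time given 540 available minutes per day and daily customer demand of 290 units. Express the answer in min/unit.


Formula: Takt Time = Available Production Time / Customer Demand
Takt = 540 min/day / 290 units/day
Takt = 1.86 min/unit

1.86 min/unit


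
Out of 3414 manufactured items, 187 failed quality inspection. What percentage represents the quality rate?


Formula: Quality Rate = Good Pieces / Total Pieces * 100
Good pieces = 3414 - 187 = 3227
QR = 3227 / 3414 * 100 = 94.5%

94.5%


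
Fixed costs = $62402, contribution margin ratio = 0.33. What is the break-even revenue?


Formula: BER = Fixed Costs / Contribution Margin Ratio
BER = $62402 / 0.33
BER = $189096.97 (to the nearest cent)

$189096.97


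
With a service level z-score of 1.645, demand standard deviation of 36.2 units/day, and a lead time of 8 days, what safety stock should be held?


Formula: SS = z * sigma_d * sqrt(LT)
sqrt(LT) = sqrt(8) = 2.8284
SS = 1.645 * 36.2 * 2.8284
SS = 168.4 units

168.4 units


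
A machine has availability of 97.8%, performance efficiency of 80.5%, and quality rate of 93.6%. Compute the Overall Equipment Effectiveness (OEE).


Formula: OEE = Availability * Performance * Quality / 10000
A * P = 97.8% * 80.5% / 100 = 78.73%
OEE = 78.73% * 93.6% / 100 = 73.7%

73.7%


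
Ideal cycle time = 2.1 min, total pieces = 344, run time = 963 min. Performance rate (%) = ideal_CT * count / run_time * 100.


Formula: Performance = (Ideal CT * Total Count) / Run Time * 100
Ideal output time = 2.1 * 344 = 722.4 min
Performance = 722.4 / 963 * 100 = 75.0%

75.0%


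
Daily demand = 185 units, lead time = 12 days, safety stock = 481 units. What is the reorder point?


Formula: ROP = (Daily Demand * Lead Time) + Safety Stock
Demand during lead time = 185 * 12 = 2220 units
ROP = 2220 + 481 = 2701 units

2701 units


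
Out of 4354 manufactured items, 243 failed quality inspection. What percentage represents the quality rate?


Formula: Quality Rate = Good Pieces / Total Pieces * 100
Good pieces = 4354 - 243 = 4111
QR = 4111 / 4354 * 100 = 94.4%

94.4%


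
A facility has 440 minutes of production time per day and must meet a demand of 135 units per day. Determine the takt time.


Formula: Takt Time = Available Production Time / Customer Demand
Takt = 440 min/day / 135 units/day
Takt = 3.26 min/unit

3.26 min/unit


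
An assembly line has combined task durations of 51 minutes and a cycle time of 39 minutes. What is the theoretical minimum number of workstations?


Formula: N_min = ceil(Sum of Task Times / Cycle Time)
N_min = ceil(51 min / 39 min) = ceil(1.3077)
N_min = 2 stations

2


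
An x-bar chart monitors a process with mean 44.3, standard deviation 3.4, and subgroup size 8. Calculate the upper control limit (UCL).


UCL = 44.3 + 3 * 3.4 / sqrt(8)

47.91


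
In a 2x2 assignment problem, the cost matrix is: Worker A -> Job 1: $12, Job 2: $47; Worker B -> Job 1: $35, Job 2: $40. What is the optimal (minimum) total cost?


Option 1: A->1 + B->2 = $12 + $40 = $52
Option 2: A->2 + B->1 = $47 + $35 = $82
Min cost = min($52, $82) = $52

$52


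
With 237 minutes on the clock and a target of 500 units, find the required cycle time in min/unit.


Formula: CT = Available Time / Number of Units
CT = 237 min / 500 units
CT = 0.47 min/unit

0.47 min/unit


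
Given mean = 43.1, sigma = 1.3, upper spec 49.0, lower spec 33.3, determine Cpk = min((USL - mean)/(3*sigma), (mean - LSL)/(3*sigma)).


Cpu = (49.0 - 43.1) / (3 * 1.3) = 1.51
Cpl = (43.1 - 33.3) / (3 * 1.3) = 2.51
Cpk = min(1.51, 2.51) = 1.51

1.51


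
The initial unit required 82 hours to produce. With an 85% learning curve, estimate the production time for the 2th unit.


Formula: T_n = T_1 * (learning_rate)^(log2(n)) where learning_rate = rate/100
Doublings = log2(2) = 1
T_n = 82 * 0.85^1
T_n = 82 * 0.85 = 69.7 hours

69.7 hours


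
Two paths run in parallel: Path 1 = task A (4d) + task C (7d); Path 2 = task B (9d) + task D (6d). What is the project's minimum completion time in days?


Path 1 = 4 + 7 = 11 days
Path 2 = 9 + 6 = 15 days
Duration = max(11, 15) = 15 days

15 days


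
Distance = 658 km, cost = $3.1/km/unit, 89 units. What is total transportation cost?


TC = dist * cost * units = 658 * 3.1 * 89 = $181542.20

$181542.20


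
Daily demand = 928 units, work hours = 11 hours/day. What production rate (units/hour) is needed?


Formula: Production Rate = Daily Demand / Available Hours
Rate = 928 units/day / 11 hours/day
Rate = 84.4 units/hour

84.4 units/hour


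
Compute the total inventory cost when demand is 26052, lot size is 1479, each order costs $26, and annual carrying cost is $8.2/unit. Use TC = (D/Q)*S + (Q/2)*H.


TC = 26052/1479 * 26 + 1479/2 * 8.2

$6521.88


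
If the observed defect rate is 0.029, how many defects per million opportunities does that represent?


DPMO = defect_rate * 1000000 = 0.029 * 1000000

29000


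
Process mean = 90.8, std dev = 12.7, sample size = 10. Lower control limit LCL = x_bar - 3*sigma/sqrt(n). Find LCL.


LCL = 90.8 - 3 * 12.7 / sqrt(10)

78.75


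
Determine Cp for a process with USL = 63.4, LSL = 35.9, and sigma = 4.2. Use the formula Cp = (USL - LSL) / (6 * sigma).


Cp = (63.4 - 35.9) / (6 * 4.2)

1.09


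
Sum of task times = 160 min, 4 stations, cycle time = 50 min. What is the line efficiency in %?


Formula: Efficiency = Sum of Task Times / (N_stations * CT) * 100
Total station capacity = 4 stations * 50 min = 200 min
Efficiency = 160 / 200 * 100 = 80.0%

80.0%


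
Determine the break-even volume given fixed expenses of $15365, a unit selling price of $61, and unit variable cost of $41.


Formula: BEQ = Fixed Costs / (Price - Variable Cost)
Contribution margin = $61 - $41 = $20/unit
BEQ = ceil($15365 / $20/unit) = ceil(768.25) = 769 units

769 units


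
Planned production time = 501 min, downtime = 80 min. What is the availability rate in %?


Formula: Availability = (Planned Time - Downtime) / Planned Time * 100
Uptime = 501 - 80 = 421 min
Availability = 421 / 501 * 100 = 84.0%

84.0%


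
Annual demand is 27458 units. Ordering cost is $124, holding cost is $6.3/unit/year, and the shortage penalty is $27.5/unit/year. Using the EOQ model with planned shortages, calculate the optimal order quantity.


Formula: EOQ* = sqrt(2DS/H) * sqrt((H+P)/P)
Base EOQ = sqrt(2*27458*124/6.3) = 1039.66 units
Correction = sqrt((6.3+27.5)/27.5) = 1.10864
EOQ* = 1039.66 * 1.10864 = 1152.6 units

1152.6 units


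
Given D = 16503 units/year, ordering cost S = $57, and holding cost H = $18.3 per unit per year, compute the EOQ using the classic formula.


Formula: EOQ = sqrt(2 * D * S / H)
Numerator: 2 * 16503 * 57 = 1881342
2DS/H = 1881342 / 18.3 = 102805.6
EOQ = sqrt(102805.6) = 320.6 units

320.6 units


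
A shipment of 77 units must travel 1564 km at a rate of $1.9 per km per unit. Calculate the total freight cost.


TC = dist * cost * units = 1564 * 1.9 * 77 = $228813.20

$228813.20


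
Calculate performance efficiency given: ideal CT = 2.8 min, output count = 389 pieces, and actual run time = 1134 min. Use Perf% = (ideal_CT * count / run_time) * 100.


Formula: Performance = (Ideal CT * Total Count) / Run Time * 100
Ideal output time = 2.8 * 389 = 1089.2 min
Performance = 1089.2 / 1134 * 100 = 96.0%

96.0%


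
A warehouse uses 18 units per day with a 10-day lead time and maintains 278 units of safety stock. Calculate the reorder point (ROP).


Formula: ROP = (Daily Demand * Lead Time) + Safety Stock
Demand during lead time = 18 * 10 = 180 units
ROP = 180 + 278 = 458 units

458 units


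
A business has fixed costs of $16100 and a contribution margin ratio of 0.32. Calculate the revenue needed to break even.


Formula: BER = Fixed Costs / Contribution Margin Ratio
BER = $16100 / 0.32
BER = $50312.50 (to the nearest cent)

$50312.50


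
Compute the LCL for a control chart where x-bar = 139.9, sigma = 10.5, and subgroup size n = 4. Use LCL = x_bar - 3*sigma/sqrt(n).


LCL = 139.9 - 3 * 10.5 / sqrt(4)

124.15


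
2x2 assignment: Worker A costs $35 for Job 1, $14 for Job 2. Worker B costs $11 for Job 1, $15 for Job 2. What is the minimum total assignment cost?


Option 1: A->1 + B->2 = $35 + $15 = $50
Option 2: A->2 + B->1 = $14 + $11 = $25
Min cost = min($50, $25) = $25

$25


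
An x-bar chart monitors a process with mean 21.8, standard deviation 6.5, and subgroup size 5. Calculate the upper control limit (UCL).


UCL = 21.8 + 3 * 6.5 / sqrt(5)

30.52


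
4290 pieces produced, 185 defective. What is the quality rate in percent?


Formula: Quality Rate = Good Pieces / Total Pieces * 100
Good pieces = 4290 - 185 = 4105
QR = 4105 / 4290 * 100 = 95.7%

95.7%


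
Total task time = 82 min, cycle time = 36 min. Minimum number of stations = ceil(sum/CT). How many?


Formula: N_min = ceil(Sum of Task Times / Cycle Time)
N_min = ceil(82 min / 36 min) = ceil(2.2778)
N_min = 3 stations

3


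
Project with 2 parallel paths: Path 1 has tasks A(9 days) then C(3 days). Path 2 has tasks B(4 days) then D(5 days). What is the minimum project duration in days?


Path 1 = 9 + 3 = 12 days
Path 2 = 4 + 5 = 9 days
Duration = max(12, 9) = 12 days

12 days


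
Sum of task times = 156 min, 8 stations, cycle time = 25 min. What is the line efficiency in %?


Formula: Efficiency = Sum of Task Times / (N_stations * CT) * 100
Total station capacity = 8 stations * 25 min = 200 min
Efficiency = 156 / 200 * 100 = 78.0%

78.0%


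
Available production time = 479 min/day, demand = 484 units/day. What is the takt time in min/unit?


Formula: Takt Time = Available Production Time / Customer Demand
Takt = 479 min/day / 484 units/day
Takt = 0.99 min/unit

0.99 min/unit


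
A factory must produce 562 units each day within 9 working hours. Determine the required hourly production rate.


Formula: Production Rate = Daily Demand / Available Hours
Rate = 562 units/day / 9 hours/day
Rate = 62.4 units/hour

62.4 units/hour


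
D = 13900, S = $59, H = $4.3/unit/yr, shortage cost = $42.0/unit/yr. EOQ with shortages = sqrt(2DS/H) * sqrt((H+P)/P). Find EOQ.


Formula: EOQ* = sqrt(2DS/H) * sqrt((H+P)/P)
Base EOQ = sqrt(2*13900*59/4.3) = 617.61 units
Correction = sqrt((4.3+42.0)/42.0) = 1.04994
EOQ* = 617.61 * 1.04994 = 648.5 units

648.5 units


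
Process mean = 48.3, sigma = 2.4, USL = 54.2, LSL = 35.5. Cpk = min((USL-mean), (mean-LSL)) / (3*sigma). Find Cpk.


Cpu = (54.2 - 48.3) / (3 * 2.4) = 0.82
Cpl = (48.3 - 35.5) / (3 * 2.4) = 1.78
Cpk = min(0.82, 1.78) = 0.82

0.82


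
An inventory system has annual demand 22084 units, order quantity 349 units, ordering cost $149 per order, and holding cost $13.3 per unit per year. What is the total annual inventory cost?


TC = 22084/349 * 149 + 349/2 * 13.3

$11749.26


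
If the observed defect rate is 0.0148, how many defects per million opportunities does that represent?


DPMO = defect_rate * 1000000 = 0.0148 * 1000000

14800


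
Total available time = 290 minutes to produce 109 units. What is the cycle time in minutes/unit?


Formula: CT = Available Time / Number of Units
CT = 290 min / 109 units
CT = 2.66 min/unit

2.66 min/unit


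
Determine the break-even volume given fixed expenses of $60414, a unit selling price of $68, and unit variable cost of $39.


Formula: BEQ = Fixed Costs / (Price - Variable Cost)
Contribution margin = $68 - $39 = $29/unit
BEQ = ceil($60414 / $29/unit) = ceil(2083.24) = 2084 units

2084 units


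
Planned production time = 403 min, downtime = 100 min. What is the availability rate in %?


Formula: Availability = (Planned Time - Downtime) / Planned Time * 100
Uptime = 403 - 100 = 303 min
Availability = 303 / 403 * 100 = 75.2%

75.2%


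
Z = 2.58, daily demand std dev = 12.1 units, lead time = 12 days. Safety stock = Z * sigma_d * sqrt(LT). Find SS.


Formula: SS = z * sigma_d * sqrt(LT)
sqrt(LT) = sqrt(12) = 3.4641
SS = 2.58 * 12.1 * 3.4641
SS = 108.1 units

108.1 units


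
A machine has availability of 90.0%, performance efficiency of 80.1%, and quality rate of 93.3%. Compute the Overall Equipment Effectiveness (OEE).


Formula: OEE = Availability * Performance * Quality / 10000
A * P = 90.0% * 80.1% / 100 = 72.09%
OEE = 72.09% * 93.3% / 100 = 67.3%

67.3%


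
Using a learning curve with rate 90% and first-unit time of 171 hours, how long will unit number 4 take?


Formula: T_n = T_1 * (learning_rate)^(log2(n)) where learning_rate = rate/100
Doublings = log2(4) = 2
T_n = 171 * 0.9^2
T_n = 171 * 0.81 = 138.5 hours

138.5 hours


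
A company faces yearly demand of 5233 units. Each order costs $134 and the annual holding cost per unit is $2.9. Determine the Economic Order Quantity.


Formula: EOQ = sqrt(2 * D * S / H)
Numerator: 2 * 5233 * 134 = 1402444
2DS/H = 1402444 / 2.9 = 483601.4
EOQ = sqrt(483601.4) = 695.4 units

695.4 units


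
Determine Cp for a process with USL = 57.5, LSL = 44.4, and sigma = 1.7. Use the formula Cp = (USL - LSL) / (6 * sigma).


Cp = (57.5 - 44.4) / (6 * 1.7)

1.28


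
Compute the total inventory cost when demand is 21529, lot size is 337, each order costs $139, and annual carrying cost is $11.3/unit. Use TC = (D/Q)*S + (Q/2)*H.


TC = 21529/337 * 139 + 337/2 * 11.3

$10783.96


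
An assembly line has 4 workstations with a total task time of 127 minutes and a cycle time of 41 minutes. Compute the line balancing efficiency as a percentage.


Formula: Efficiency = Sum of Task Times / (N_stations * CT) * 100
Total station capacity = 4 stations * 41 min = 164 min
Efficiency = 127 / 164 * 100 = 77.4%

77.4%


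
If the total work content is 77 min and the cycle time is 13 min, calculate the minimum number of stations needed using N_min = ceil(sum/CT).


Formula: N_min = ceil(Sum of Task Times / Cycle Time)
N_min = ceil(77 min / 13 min) = ceil(5.9231)
N_min = 6 stations

6


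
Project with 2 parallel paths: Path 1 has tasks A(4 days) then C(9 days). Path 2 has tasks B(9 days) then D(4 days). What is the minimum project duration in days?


Path 1 = 4 + 9 = 13 days
Path 2 = 9 + 4 = 13 days
Duration = max(13, 13) = 13 days

13 days


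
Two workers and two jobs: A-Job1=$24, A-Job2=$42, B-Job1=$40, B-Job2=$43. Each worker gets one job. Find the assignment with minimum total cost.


Option 1: A->1 + B->2 = $24 + $43 = $67
Option 2: A->2 + B->1 = $42 + $40 = $82
Min cost = min($67, $82) = $67

$67


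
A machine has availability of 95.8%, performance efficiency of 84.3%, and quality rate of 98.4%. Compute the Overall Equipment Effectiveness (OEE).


Formula: OEE = Availability * Performance * Quality / 10000
A * P = 95.8% * 84.3% / 100 = 80.76%
OEE = 80.76% * 98.4% / 100 = 79.5%

79.5%


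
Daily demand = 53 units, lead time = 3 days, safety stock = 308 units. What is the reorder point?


Formula: ROP = (Daily Demand * Lead Time) + Safety Stock
Demand during lead time = 53 * 3 = 159 units
ROP = 159 + 308 = 467 units

467 units


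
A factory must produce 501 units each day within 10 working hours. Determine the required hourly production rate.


Formula: Production Rate = Daily Demand / Available Hours
Rate = 501 units/day / 10 hours/day
Rate = 50.1 units/hour

50.1 units/hour


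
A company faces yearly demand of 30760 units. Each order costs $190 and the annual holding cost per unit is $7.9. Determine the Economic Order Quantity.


Formula: EOQ = sqrt(2 * D * S / H)
Numerator: 2 * 30760 * 190 = 11688800
2DS/H = 11688800 / 7.9 = 1479594.9
EOQ = sqrt(1479594.9) = 1216.4 units

1216.4 units


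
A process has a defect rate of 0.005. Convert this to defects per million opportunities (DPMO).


DPMO = defect_rate * 1000000 = 0.005 * 1000000

5000


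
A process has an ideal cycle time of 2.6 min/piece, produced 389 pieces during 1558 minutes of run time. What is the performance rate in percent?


Formula: Performance = (Ideal CT * Total Count) / Run Time * 100
Ideal output time = 2.6 * 389 = 1011.4 min
Performance = 1011.4 / 1558 * 100 = 64.9%

64.9%


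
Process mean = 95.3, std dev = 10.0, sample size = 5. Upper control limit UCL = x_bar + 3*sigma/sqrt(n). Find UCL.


UCL = 95.3 + 3 * 10.0 / sqrt(5)

108.72


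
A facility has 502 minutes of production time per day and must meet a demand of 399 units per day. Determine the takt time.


Formula: Takt Time = Available Production Time / Customer Demand
Takt = 502 min/day / 399 units/day
Takt = 1.26 min/unit

1.26 min/unit


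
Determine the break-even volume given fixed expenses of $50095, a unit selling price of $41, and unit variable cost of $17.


Formula: BEQ = Fixed Costs / (Price - Variable Cost)
Contribution margin = $41 - $17 = $24/unit
BEQ = ceil($50095 / $24/unit) = ceil(2087.29) = 2088 units

2088 units


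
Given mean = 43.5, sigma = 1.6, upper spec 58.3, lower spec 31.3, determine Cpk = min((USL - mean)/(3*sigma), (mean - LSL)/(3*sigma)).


Cpu = (58.3 - 43.5) / (3 * 1.6) = 3.08
Cpl = (43.5 - 31.3) / (3 * 1.6) = 2.54
Cpk = min(3.08, 2.54) = 2.54

2.54


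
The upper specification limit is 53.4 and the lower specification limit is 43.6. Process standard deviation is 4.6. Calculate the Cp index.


Cp = (53.4 - 43.6) / (6 * 4.6)

0.36


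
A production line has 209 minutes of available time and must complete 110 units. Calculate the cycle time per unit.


Formula: CT = Available Time / Number of Units
CT = 209 min / 110 units
CT = 1.9 min/unit

1.9 min/unit


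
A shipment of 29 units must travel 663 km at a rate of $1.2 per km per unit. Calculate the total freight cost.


TC = dist * cost * units = 663 * 1.2 * 29 = $23072.40

$23072.40


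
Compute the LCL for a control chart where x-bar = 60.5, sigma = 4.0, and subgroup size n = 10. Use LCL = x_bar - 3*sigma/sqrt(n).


LCL = 60.5 - 3 * 4.0 / sqrt(10)

56.71


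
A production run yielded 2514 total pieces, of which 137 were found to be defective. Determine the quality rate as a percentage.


Formula: Quality Rate = Good Pieces / Total Pieces * 100
Good pieces = 2514 - 137 = 2377
QR = 2377 / 2514 * 100 = 94.6%

94.6%


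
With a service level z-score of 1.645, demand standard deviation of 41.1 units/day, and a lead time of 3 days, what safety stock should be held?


Formula: SS = z * sigma_d * sqrt(LT)
sqrt(LT) = sqrt(3) = 1.7321
SS = 1.645 * 41.1 * 1.7321
SS = 117.1 units

117.1 units


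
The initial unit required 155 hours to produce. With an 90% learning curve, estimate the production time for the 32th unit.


Formula: T_n = T_1 * (learning_rate)^(log2(n)) where learning_rate = rate/100
Doublings = log2(32) = 5
T_n = 155 * 0.9^5
T_n = 155 * 0.5905 = 91.5 hours

91.5 hours


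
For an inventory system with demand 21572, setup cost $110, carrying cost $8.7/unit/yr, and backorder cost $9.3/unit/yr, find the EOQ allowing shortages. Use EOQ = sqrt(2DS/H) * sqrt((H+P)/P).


Formula: EOQ* = sqrt(2DS/H) * sqrt((H+P)/P)
Base EOQ = sqrt(2*21572*110/8.7) = 738.58 units
Correction = sqrt((8.7+9.3)/9.3) = 1.39122
EOQ* = 738.58 * 1.39122 = 1027.5 units

1027.5 units


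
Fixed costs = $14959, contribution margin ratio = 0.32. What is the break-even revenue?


Formula: BER = Fixed Costs / Contribution Margin Ratio
BER = $14959 / 0.32
BER = $46746.88 (to the nearest cent)

$46746.88


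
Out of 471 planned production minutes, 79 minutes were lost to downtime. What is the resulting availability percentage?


Formula: Availability = (Planned Time - Downtime) / Planned Time * 100
Uptime = 471 - 79 = 392 min
Availability = 392 / 471 * 100 = 83.2%

83.2%


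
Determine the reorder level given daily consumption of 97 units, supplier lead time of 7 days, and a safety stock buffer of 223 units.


Formula: ROP = (Daily Demand * Lead Time) + Safety Stock
Demand during lead time = 97 * 7 = 679 units
ROP = 679 + 223 = 902 units

902 units


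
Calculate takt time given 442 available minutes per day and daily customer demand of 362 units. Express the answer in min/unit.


Formula: Takt Time = Available Production Time / Customer Demand
Takt = 442 min/day / 362 units/day
Takt = 1.22 min/unit

1.22 min/unit


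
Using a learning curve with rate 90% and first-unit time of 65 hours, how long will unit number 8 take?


Formula: T_n = T_1 * (learning_rate)^(log2(n)) where learning_rate = rate/100
Doublings = log2(8) = 3
T_n = 65 * 0.9^3
T_n = 65 * 0.729 = 47.4 hours

47.4 hours


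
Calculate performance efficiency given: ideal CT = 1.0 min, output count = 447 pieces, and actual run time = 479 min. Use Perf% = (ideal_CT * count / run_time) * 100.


Formula: Performance = (Ideal CT * Total Count) / Run Time * 100
Ideal output time = 1.0 * 447 = 447.0 min
Performance = 447.0 / 479 * 100 = 93.3%

93.3%


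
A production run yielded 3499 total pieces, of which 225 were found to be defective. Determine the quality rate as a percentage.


Formula: Quality Rate = Good Pieces / Total Pieces * 100
Good pieces = 3499 - 225 = 3274
QR = 3274 / 3499 * 100 = 93.6%

93.6%


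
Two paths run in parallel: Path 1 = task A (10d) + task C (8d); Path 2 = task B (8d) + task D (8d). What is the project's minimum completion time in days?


Path 1 = 10 + 8 = 18 days
Path 2 = 8 + 8 = 16 days
Duration = max(18, 16) = 18 days

18 days


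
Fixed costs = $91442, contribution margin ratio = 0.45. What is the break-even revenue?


Formula: BER = Fixed Costs / Contribution Margin Ratio
BER = $91442 / 0.45
BER = $203204.44 (to the nearest cent)

$203204.44


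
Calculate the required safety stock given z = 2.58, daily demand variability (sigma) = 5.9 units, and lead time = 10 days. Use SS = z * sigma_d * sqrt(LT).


Formula: SS = z * sigma_d * sqrt(LT)
sqrt(LT) = sqrt(10) = 3.1623
SS = 2.58 * 5.9 * 3.1623
SS = 48.1 units

48.1 units


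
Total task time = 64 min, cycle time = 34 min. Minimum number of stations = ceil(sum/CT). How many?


Formula: N_min = ceil(Sum of Task Times / Cycle Time)
N_min = ceil(64 min / 34 min) = ceil(1.8824)
N_min = 2 stations

2


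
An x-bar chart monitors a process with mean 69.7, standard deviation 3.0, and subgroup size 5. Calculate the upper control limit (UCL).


UCL = 69.7 + 3 * 3.0 / sqrt(5)

73.72


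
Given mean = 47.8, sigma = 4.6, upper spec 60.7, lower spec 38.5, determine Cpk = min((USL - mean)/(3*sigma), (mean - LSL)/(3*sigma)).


Cpu = (60.7 - 47.8) / (3 * 4.6) = 0.93
Cpl = (47.8 - 38.5) / (3 * 4.6) = 0.67
Cpk = min(0.93, 0.67) = 0.67

0.67


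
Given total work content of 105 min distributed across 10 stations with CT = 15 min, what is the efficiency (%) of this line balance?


Formula: Efficiency = Sum of Task Times / (N_stations * CT) * 100
Total station capacity = 10 stations * 15 min = 150 min
Efficiency = 105 / 150 * 100 = 70.0%

70.0%


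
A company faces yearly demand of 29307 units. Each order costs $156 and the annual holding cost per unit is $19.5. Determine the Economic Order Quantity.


Formula: EOQ = sqrt(2 * D * S / H)
Numerator: 2 * 29307 * 156 = 9143784
2DS/H = 9143784 / 19.5 = 468912.0
EOQ = sqrt(468912.0) = 684.8 units

684.8 units


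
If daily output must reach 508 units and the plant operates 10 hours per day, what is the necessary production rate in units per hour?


Formula: Production Rate = Daily Demand / Available Hours
Rate = 508 units/day / 10 hours/day
Rate = 50.8 units/hour

50.8 units/hour


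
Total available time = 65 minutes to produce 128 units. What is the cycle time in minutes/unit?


Formula: CT = Available Time / Number of Units
CT = 65 min / 128 units
CT = 0.51 min/unit

0.51 min/unit


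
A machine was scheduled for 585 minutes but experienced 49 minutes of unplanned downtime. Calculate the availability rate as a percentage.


Formula: Availability = (Planned Time - Downtime) / Planned Time * 100
Uptime = 585 - 49 = 536 min
Availability = 536 / 585 * 100 = 91.6%

91.6%


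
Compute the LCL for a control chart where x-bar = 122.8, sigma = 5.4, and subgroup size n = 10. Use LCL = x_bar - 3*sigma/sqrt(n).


LCL = 122.8 - 3 * 5.4 / sqrt(10)

117.68


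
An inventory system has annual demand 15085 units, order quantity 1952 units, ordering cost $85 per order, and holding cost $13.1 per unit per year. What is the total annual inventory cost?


TC = 15085/1952 * 85 + 1952/2 * 13.1

$13442.48


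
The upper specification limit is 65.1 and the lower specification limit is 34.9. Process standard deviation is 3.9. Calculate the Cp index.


Cp = (65.1 - 34.9) / (6 * 3.9)

1.29


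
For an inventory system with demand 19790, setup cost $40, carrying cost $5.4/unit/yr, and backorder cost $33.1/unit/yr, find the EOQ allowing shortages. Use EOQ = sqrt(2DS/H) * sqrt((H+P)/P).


Formula: EOQ* = sqrt(2DS/H) * sqrt((H+P)/P)
Base EOQ = sqrt(2*19790*40/5.4) = 541.47 units
Correction = sqrt((5.4+33.1)/33.1) = 1.07849
EOQ* = 541.47 * 1.07849 = 584.0 units

584.0 units


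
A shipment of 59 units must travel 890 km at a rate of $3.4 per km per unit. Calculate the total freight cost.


TC = dist * cost * units = 890 * 3.4 * 59 = $178534.00

$178534.00


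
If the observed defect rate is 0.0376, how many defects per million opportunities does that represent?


DPMO = defect_rate * 1000000 = 0.0376 * 1000000

37600


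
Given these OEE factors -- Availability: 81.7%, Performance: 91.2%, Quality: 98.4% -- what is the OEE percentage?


Formula: OEE = Availability * Performance * Quality / 10000
A * P = 81.7% * 91.2% / 100 = 74.51%
OEE = 74.51% * 98.4% / 100 = 73.3%

73.3%


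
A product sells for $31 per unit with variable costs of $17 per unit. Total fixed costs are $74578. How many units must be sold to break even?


Formula: BEQ = Fixed Costs / (Price - Variable Cost)
Contribution margin = $31 - $17 = $14/unit
BEQ = ceil($74578 / $14/unit) = ceil(5327.0) = 5327 units

5327 units


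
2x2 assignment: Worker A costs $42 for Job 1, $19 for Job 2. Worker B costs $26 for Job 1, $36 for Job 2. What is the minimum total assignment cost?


Option 1: A->1 + B->2 = $42 + $36 = $78
Option 2: A->2 + B->1 = $19 + $26 = $45
Min cost = min($78, $45) = $45

$45


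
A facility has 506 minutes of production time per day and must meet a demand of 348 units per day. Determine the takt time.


Formula: Takt Time = Available Production Time / Customer Demand
Takt = 506 min/day / 348 units/day
Takt = 1.45 min/unit

1.45 min/unit


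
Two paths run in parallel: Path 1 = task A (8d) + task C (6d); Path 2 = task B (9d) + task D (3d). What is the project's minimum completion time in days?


Path 1 = 8 + 6 = 14 days
Path 2 = 9 + 3 = 12 days
Duration = max(14, 12) = 14 days

14 days


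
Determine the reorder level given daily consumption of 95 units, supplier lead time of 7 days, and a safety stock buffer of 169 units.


Formula: ROP = (Daily Demand * Lead Time) + Safety Stock
Demand during lead time = 95 * 7 = 665 units
ROP = 665 + 169 = 834 units

834 units
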